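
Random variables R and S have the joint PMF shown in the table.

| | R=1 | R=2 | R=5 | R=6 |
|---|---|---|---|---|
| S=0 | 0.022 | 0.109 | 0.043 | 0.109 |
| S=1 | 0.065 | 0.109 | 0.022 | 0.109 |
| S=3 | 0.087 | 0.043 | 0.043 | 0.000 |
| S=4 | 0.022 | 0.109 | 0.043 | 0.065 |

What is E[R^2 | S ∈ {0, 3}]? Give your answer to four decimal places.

P(S ∈ {0, 3}) = 0.456.
Summing R^2·P(R=x,S=y) over the conditioning event gives 6.791.
E[R^2 | S ∈ {0, 3}] = (6.791) / (0.456) = 14.8925.

14.8925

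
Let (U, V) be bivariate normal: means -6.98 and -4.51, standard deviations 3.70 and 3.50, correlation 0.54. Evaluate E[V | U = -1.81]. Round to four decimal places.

The regression of V on U has slope ρ·σ_V/σ_U and passes through (μ_U, μ_V).
E[V | U=-1.81] = -4.51 + (0.54)·(3.50/3.70)·(-1.81 − (-6.98)) = -4.51 + (0.51081)·(5.17) = -1.8691.

-1.8691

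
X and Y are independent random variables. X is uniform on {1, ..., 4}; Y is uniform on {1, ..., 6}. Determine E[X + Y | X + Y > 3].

136/21

P(X + Y > 3) = 7/8.
Summing (X+Y)·P(x,y) over outcomes with X + Y > 3 gives 17/3.
E[X + Y | X + Y > 3] = (17/3) / (7/8) = 136/21.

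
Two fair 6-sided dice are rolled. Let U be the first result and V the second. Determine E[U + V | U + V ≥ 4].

244/33

P(U + V ≥ 4) = 11/12.
Summing (U+V)·P(x,y) over outcomes with U + V ≥ 4 gives 61/9.
E[U + V | U + V ≥ 4] = (61/9) / (11/12) = 244/33.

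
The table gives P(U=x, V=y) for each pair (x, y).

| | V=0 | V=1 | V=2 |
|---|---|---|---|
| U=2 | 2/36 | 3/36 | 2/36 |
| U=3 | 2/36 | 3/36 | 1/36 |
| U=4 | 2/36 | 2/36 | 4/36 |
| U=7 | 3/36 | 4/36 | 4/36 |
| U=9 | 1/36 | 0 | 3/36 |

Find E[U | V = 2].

39/7

P(V = 2) = 7/18.
Σ U·P over the event = 2·(2/36) + 3·(1/36) + 4·(4/36) + 7·(4/36) + 9·(3/36) = 13/6.
E[U | V = 2] = (13/6) / (7/18) = 39/7.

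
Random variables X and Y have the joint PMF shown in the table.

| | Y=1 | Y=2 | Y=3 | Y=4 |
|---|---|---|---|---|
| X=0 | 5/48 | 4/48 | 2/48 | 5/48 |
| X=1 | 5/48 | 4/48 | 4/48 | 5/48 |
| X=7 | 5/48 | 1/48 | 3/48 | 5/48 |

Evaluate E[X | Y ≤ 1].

8/3

P(Y ≤ 1) = 5/16.
Σ X·P over the event = 0·(5/48) + 1·(5/48) + 7·(5/48) = 5/6.
E[X | Y ≤ 1] = (5/6) / (5/16) = 8/3.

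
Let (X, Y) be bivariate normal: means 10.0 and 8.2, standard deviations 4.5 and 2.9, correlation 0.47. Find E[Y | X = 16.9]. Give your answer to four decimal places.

For a bivariate normal, E[Y | X=x] = μ_Y + ρ·(σ_Y/σ_X)·(x − μ_X).
E[Y | X=16.9] = 8.2 + (0.47)·(2.9/4.5)·(16.9 − (10.0)) = 8.2 + (0.30289)·(6.9) = 10.2899.

10.2899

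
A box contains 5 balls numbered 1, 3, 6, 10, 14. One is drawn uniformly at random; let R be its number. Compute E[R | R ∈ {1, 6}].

P(R ∈ {1, 6}) = 2/5.
Σ over the event: 1·1/5 + 6·1/5 = 7/5.
E[R | R ∈ {1, 6}] = (7/5) / (2/5) = 7/2.

7/2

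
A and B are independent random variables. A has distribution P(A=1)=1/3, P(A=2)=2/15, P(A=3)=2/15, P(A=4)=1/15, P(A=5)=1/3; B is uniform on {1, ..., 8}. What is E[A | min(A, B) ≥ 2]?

P(min(A, B) ≥ 2) = 7/12.
Summing A·P(x,y) over outcomes with min(A, B) ≥ 2 gives 91/40.
E[A | min(A, B) ≥ 2] = (91/40) / (7/12) = 39/10.

39/10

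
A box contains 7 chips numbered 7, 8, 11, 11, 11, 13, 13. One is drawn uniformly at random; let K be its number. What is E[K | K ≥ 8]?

67/6

P(K ≥ 8) = 6/7.
Σ over the event: 8·1/7 + 11·3/7 + 13·2/7 = 67/7.
E[K | K ≥ 8] = (67/7) / (6/7) = 67/6.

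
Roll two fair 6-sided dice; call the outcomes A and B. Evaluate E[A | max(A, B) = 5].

P(max(A, B) = 5) = 1/4.
Summing A·P(x,y) over outcomes with max(A, B) = 5 gives 35/36.
E[A | max(A, B) = 5] = (35/36) / (1/4) = 35/9.

35/9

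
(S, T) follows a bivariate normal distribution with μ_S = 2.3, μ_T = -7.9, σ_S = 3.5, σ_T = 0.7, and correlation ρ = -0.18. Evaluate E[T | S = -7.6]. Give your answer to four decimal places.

E[T | S=x] = μ_T + ρ(σ_T/σ_S)(x − μ_S) for jointly normal variables.
E[T | S=-7.6] = -7.9 + (-0.18)·(0.7/3.5)·(-7.6 − (2.3)) = -7.9 + (-0.036)·(-9.9) = -7.5436.

-7.5436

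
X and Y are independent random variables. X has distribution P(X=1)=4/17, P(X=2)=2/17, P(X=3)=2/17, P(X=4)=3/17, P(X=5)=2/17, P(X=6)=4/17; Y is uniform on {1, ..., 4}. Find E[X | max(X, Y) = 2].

3/2

P(max(X, Y) = 2) = 2/17.
Summing X·P(x,y) over outcomes with max(X, Y) = 2 gives 3/17.
E[X | max(X, Y) = 2] = (3/17) / (2/17) = 3/2.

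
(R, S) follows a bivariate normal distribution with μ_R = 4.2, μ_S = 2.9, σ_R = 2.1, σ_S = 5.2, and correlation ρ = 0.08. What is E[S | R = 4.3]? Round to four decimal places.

For a bivariate normal, E[S | R=x] = μ_S + ρ·(σ_S/σ_R)·(x − μ_R).
E[S | R=4.3] = 2.9 + (0.08)·(5.2/2.1)·(4.3 − (4.2)) = 2.9 + (0.1981)·(0.1) = 2.9198.

2.9198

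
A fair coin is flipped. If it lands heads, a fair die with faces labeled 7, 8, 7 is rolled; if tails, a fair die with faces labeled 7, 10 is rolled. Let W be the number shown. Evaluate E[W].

95/12

E[W | heads] = (7+8+7)/3 = 22/3.
E[W | tails] = (7+10)/2 = 17/2.
E[W] = (1/2)·(22/3) + (1/2)·(17/2) = 95/12.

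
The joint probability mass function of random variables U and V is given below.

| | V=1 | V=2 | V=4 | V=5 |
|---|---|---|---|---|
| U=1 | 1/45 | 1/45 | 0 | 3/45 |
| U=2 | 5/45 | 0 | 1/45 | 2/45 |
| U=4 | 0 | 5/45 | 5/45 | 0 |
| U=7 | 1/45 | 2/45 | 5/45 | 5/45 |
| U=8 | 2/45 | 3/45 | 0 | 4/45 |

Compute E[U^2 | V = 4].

329/11

P(V = 4) = 11/45.
Σ U^2·P over the event = 4·(1/45) + 16·(5/45) + 49·(5/45) = 329/45.
E[U^2 | V = 4] = (329/45) / (11/45) = 329/11.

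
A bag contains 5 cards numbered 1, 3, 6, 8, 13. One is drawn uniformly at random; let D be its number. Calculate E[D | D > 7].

21/2

P(D > 7) = 2/5.
Σ over the event: 8·1/5 + 13·1/5 = 21/5.
E[D | D > 7] = (21/5) / (2/5) = 21/2.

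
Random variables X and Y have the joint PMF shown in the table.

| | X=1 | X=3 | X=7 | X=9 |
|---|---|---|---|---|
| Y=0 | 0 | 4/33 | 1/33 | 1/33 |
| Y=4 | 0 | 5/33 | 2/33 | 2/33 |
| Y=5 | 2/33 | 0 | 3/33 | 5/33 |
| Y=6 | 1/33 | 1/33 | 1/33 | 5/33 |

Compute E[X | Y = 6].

7

P(Y = 6) = 8/33.
Σ X·P over the event = 1·(1/33) + 3·(1/33) + 7·(1/33) + 9·(5/33) = 56/33.
E[X | Y = 6] = (56/33) / (8/33) = 7.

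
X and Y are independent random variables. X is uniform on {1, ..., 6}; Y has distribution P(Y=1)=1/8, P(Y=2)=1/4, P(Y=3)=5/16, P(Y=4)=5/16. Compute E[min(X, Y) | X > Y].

127/51

P(X > Y) = 17/32.
Summing min(X,Y)·P(x,y) over outcomes with X > Y gives 127/96.
E[min(X, Y) | X > Y] = (127/96) / (17/32) = 127/51.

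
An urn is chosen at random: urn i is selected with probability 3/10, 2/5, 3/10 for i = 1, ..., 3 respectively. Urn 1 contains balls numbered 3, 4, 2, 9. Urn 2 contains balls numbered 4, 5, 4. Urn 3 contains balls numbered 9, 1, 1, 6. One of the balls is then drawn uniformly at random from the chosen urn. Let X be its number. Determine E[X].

E[X | urn 1] = (3+4+2+9)/4 = 9/2.
E[X | urn 2] = (4+5+4)/3 = 13/3.
E[X | urn 3] = (9+1+1+6)/4 = 17/4.
By the law of total expectation,
E[X] = (3/10)·(9/2) + (2/5)·(13/3) + (3/10)·(17/4) = 523/120.

523/120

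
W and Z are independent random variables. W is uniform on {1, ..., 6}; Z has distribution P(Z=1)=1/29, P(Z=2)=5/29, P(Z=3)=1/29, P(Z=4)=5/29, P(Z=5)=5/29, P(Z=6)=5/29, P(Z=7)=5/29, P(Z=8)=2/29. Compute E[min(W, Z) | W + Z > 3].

P(W + Z > 3) = 167/174.
Summing min(W,Z)·P(x,y) over outcomes with W + Z > 3 gives 511/174.
E[min(W, Z) | W + Z > 3] = (511/174) / (167/174) = 511/167.

511/167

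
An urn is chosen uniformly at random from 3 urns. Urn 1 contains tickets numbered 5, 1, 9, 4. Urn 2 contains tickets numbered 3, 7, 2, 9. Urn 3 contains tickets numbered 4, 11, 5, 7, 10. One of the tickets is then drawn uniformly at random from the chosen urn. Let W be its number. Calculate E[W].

E[W | urn 1] = (5+1+9+4)/4 = 19/4.
E[W | urn 2] = (3+7+2+9)/4 = 21/4.
E[W | urn 3] = (4+11+5+7+10)/5 = 37/5.
E[W] = (1/3)·(19/4) + (1/3)·(21/4) + (1/3)·(37/5) = 29/5.

29/5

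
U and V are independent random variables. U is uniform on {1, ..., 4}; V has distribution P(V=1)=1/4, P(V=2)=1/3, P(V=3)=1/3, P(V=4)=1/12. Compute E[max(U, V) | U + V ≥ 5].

P(U + V ≥ 5) = 9/16.
Summing max(U,V)·P(x,y) over outcomes with U + V ≥ 5 gives 2.
E[max(U, V) | U + V ≥ 5] = (2) / (9/16) = 32/9.

32/9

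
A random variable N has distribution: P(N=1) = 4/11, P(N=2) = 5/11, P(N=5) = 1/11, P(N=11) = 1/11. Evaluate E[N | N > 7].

P(N > 7) = 1/11.
Σ over the event: 11·1/11 = 1.
E[N | N > 7] = (1) / (1/11) = 11.

11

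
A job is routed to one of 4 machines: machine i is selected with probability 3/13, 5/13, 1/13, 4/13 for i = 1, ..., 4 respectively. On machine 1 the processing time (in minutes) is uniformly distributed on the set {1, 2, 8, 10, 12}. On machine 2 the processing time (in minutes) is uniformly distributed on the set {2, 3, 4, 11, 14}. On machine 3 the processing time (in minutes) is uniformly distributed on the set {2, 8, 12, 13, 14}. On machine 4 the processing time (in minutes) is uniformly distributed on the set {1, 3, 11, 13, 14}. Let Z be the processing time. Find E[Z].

E[Z | machine 1] = (1+2+8+10+12)/5 = 33/5.
E[Z | machine 2] = (2+3+4+11+14)/5 = 34/5.
E[Z | machine 3] = (2+8+12+13+14)/5 = 49/5.
E[Z | machine 4] = (1+3+11+13+14)/5 = 42/5.
By the law of total expectation,
E[Z] = (3/13)·(33/5) + (5/13)·(34/5) + (1/13)·(49/5) + (4/13)·(42/5) = 486/65.

486/65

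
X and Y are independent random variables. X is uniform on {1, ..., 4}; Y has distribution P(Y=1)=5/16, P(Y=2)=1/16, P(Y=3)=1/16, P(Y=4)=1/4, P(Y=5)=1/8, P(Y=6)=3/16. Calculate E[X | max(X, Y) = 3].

P(max(X, Y) = 3) = 9/64.
Summing X·P(x,y) over outcomes with max(X, Y) = 3 gives 3/8.
E[X | max(X, Y) = 3] = (3/8) / (9/64) = 8/3.

8/3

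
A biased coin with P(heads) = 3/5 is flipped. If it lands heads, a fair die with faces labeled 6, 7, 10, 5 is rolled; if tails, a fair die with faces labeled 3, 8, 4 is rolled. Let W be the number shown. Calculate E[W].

E[W | heads] = (6+7+10+5)/4 = 7.
E[W | tails] = (3+8+4)/3 = 5.
E[W] = (3/5)·(7) + (2/5)·(5) = 31/5.

31/5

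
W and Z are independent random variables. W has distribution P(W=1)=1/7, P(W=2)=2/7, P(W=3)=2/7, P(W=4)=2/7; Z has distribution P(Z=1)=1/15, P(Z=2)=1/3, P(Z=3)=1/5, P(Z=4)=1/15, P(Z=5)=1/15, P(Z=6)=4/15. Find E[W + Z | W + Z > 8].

P(W + Z > 8) = 6/35.
Summing (W+Z)·P(x,y) over outcomes with W + Z > 8 gives 34/21.
E[W + Z | W + Z > 8] = (34/21) / (6/35) = 85/9.

85/9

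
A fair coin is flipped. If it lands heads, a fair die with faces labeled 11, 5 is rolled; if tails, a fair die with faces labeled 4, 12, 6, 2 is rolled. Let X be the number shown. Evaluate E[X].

E[X | heads] = (11+5)/2 = 8.
E[X | tails] = (4+12+6+2)/4 = 6.
By the law of total expectation,
E[X] = (1/2)·(8) + (1/2)·(6) = 7.

7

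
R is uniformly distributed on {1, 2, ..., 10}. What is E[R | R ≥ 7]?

17/2

Given R ≥ 7, R is equally likely to be any of {7, 8, 9, 10}.
E[R | R ≥ 7] = (7 + 8 + 9 + 10) / 4 = 17/2.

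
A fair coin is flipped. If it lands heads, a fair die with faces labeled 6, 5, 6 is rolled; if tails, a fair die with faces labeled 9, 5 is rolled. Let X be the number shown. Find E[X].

E[X | heads] = (6+5+6)/3 = 17/3.
E[X | tails] = (9+5)/2 = 7.
E[X] = (1/2)·(17/3) + (1/2)·(7) = 19/3.

19/3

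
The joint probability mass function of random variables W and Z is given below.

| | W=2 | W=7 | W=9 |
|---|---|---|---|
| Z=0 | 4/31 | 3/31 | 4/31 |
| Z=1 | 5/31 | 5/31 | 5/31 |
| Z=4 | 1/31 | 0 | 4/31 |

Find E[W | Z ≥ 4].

P(Z ≥ 4) = 5/31.
Σ W·P over the event = 2·(1/31) + 9·(4/31) = 38/31.
E[W | Z ≥ 4] = (38/31) / (5/31) = 38/5.

38/5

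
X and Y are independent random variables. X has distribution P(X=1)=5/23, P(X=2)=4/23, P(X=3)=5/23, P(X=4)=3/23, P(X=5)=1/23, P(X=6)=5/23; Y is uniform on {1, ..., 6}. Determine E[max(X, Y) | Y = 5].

120/23

P(Y = 5) = 1/6.
Summing max(X,Y)·P(x,y) over outcomes with Y = 5 gives 20/23.
E[max(X, Y) | Y = 5] = (20/23) / (1/6) = 120/23.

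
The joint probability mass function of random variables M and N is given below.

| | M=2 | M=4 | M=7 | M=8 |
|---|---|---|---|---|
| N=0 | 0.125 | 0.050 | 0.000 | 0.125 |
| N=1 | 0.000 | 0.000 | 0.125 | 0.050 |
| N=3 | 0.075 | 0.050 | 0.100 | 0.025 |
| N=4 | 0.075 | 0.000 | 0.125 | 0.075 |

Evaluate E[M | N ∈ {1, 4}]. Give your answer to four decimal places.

P(N ∈ {1, 4}) = 0.450.
Σ M·P over the event = 2·(0.075) + 7·(0.125) + 7·(0.125) + 8·(0.050) + 8·(0.075) = 2.900.
E[M | N ∈ {1, 4}] = (2.900) / (0.450) = 6.4444.

6.4444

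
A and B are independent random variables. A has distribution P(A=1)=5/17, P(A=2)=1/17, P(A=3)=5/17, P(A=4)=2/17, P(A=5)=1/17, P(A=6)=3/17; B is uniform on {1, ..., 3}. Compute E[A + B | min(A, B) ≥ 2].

P(min(A, B) ≥ 2) = 8/17.
Summing (A+B)·P(x,y) over outcomes with min(A, B) ≥ 2 gives 52/17.
E[A + B | min(A, B) ≥ 2] = (52/17) / (8/17) = 13/2.

13/2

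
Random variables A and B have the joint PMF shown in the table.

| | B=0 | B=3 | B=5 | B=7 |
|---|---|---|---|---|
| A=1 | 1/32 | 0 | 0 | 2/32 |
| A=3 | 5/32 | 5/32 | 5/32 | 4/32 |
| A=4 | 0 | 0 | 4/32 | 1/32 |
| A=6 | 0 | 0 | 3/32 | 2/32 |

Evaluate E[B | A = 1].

P(A = 1) = 3/32.
Σ B·P over the event = 0·(1/32) + 7·(2/32) = 7/16.
E[B | A = 1] = (7/16) / (3/32) = 14/3.

14/3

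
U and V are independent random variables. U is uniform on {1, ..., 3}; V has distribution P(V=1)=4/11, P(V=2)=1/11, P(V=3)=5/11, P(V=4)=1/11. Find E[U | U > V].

23/9

P(U > V) = 3/11.
Summing U·P(x,y) over outcomes with U > V gives 23/33.
E[U | U > V] = (23/33) / (3/11) = 23/9.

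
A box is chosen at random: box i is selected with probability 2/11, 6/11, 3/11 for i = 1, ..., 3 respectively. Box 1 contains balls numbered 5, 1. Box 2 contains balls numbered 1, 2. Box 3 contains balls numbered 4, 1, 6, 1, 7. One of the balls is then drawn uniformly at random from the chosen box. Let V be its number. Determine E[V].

E[V | box 1] = (5+1)/2 = 3.
E[V | box 2] = (1+2)/2 = 3/2.
E[V | box 3] = (4+1+6+1+7)/5 = 19/5.
E[V] = (2/11)·(3) + (6/11)·(3/2) + (3/11)·(19/5) = 12/5.

12/5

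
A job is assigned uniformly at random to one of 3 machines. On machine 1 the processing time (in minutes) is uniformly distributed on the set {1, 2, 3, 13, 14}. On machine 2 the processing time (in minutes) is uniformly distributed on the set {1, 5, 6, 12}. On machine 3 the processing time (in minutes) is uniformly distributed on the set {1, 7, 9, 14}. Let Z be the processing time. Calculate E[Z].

E[Z | machine 1] = (1+2+3+13+14)/5 = 33/5.
E[Z | machine 2] = (1+5+6+12)/4 = 6.
E[Z | machine 3] = (1+7+9+14)/4 = 31/4.
By the law of total expectation,
E[Z] = (1/3)·(33/5) + (1/3)·(6) + (1/3)·(31/4) = 407/60.

407/60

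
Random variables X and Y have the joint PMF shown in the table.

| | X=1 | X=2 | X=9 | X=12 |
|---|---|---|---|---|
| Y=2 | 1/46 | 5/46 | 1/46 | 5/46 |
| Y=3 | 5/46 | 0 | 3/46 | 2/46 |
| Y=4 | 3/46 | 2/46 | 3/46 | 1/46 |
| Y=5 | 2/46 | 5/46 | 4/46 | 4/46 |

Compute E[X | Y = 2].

P(Y = 2) = 6/23.
Σ X·P over the event = 1·(1/46) + 2·(5/46) + 9·(1/46) + 12·(5/46) = 40/23.
E[X | Y = 2] = (40/23) / (6/23) = 20/3.

20/3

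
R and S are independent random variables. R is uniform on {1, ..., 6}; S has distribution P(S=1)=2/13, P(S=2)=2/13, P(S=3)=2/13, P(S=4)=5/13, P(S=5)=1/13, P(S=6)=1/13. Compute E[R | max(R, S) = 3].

12/5

P(max(R, S) = 3) = 5/39.
Summing R·P(x,y) over outcomes with max(R, S) = 3 gives 4/13.
E[R | max(R, S) = 3] = (4/13) / (5/39) = 12/5.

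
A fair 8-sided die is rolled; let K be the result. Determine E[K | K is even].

Given K is even, K is equally likely to be any of {2, 4, 6, 8}.
E[K | K is even] = (2 + 4 + 6 + 8) / 4 = 5.

5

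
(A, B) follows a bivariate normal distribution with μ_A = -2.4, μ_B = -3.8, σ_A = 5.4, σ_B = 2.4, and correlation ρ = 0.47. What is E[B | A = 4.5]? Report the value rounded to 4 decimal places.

-2.3587

The regression of B on A has slope ρ·σ_B/σ_A and passes through (μ_A, μ_B).
E[B | A=4.5] = -3.8 + (0.47)·(2.4/5.4)·(4.5 − (-2.4)) = -3.8 + (0.20889)·(6.9) = -2.3587.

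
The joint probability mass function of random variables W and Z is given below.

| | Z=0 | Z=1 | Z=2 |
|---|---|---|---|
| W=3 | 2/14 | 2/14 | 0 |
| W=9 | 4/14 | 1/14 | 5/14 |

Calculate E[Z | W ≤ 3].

1/2

P(W ≤ 3) = 2/7.
Σ Z·P over the event = 0·(2/14) + 1·(2/14) = 1/7.
E[Z | W ≤ 3] = (1/7) / (2/7) = 1/2.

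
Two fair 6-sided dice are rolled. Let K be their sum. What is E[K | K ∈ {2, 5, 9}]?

58/9

P(K ∈ {2, 5, 9}) = 1/4.
Σ over the event: 2·1/36 + 5·1/9 + 9·1/9 = 29/18.
E[K | K ∈ {2, 5, 9}] = (29/18) / (1/4) = 58/9.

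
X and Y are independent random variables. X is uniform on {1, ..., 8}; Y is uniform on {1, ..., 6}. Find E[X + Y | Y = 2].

P(Y = 2) = 1/6.
Summing (X+Y)·P(x,y) over outcomes with Y = 2 gives 13/12.
E[X + Y | Y = 2] = (13/12) / (1/6) = 13/2.

13/2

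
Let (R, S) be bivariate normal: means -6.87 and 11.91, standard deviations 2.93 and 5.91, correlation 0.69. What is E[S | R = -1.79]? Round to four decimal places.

E[S | R=x] = μ_S + ρ(σ_S/σ_R)(x − μ_R) for jointly normal variables.
E[S | R=-1.79] = 11.91 + (0.69)·(5.91/2.93)·(-1.79 − (-6.87)) = 11.91 + (1.39177)·(5.08) = 18.9802.

18.9802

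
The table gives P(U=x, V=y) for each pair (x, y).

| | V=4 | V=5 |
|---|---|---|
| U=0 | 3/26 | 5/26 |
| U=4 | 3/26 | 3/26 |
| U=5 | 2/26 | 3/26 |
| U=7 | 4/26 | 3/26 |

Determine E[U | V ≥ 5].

24/7

P(V ≥ 5) = 7/13.
Summing U·P(U=x,V=y) over the conditioning event gives 24/13.
E[U | V ≥ 5] = (24/13) / (7/13) = 24/7.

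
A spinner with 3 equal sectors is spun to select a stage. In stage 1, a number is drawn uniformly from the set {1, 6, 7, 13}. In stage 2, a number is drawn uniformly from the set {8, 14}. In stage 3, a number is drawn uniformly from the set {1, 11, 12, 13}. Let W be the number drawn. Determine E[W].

E[W | stage 1] = (1+6+7+13)/4 = 27/4.
E[W | stage 2] = (8+14)/2 = 11.
E[W | stage 3] = (1+11+12+13)/4 = 37/4.
E[W] = (1/3)·(27/4) + (1/3)·(11) + (1/3)·(37/4) = 9.

9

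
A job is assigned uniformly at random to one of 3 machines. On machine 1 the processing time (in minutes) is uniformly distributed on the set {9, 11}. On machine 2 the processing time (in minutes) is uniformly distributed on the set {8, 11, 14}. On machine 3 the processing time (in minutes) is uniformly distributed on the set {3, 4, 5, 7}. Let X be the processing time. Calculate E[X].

E[X | machine 1] = (9+11)/2 = 10.
E[X | machine 2] = (8+11+14)/3 = 11.
E[X | machine 3] = (3+4+5+7)/4 = 19/4.
E[X] = (1/3)·(10) + (1/3)·(11) + (1/3)·(19/4) = 103/12.

103/12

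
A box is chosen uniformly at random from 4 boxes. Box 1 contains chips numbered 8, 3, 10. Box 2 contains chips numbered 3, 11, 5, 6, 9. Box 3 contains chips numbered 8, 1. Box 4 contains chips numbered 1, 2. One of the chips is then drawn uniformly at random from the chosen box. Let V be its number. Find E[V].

E[V | box 1] = (8+3+10)/3 = 7.
E[V | box 2] = (3+11+5+6+9)/5 = 34/5.
E[V | box 3] = (8+1)/2 = 9/2.
E[V | box 4] = (1+2)/2 = 3/2.
By the law of total expectation,
E[V] = (1/4)·(7) + (1/4)·(34/5) + (1/4)·(9/2) + (1/4)·(3/2) = 99/20.

99/20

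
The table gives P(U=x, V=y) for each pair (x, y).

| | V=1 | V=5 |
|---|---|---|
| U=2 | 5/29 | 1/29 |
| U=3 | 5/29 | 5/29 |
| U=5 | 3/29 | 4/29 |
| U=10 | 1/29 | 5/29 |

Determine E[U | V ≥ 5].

29/5

P(V ≥ 5) = 15/29.
Σ U·P over the event = 2·(1/29) + 3·(5/29) + 5·(4/29) + 10·(5/29) = 3.
E[U | V ≥ 5] = (3) / (15/29) = 29/5.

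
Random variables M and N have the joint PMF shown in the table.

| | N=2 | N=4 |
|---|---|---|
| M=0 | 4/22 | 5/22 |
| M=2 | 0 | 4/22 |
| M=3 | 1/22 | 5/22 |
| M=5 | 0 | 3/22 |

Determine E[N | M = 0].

28/9

P(M = 0) = 9/22.
Σ N·P over the event = 2·(4/22) + 4·(5/22) = 14/11.
E[N | M = 0] = (14/11) / (9/22) = 28/9.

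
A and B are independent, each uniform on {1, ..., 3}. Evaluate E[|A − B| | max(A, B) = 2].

Outcomes with max(A, B) = 2: (1,2), (2,1), (2,2), each with probability 1/9.
E[|A − B| | max(A, B) = 2] = (1 + 1 + 0) / 3 = 2/3.

2/3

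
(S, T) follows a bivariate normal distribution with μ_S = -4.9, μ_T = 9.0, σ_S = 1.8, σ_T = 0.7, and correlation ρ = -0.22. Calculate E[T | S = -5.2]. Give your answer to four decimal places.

9.0257

The regression of T on S has slope ρ·σ_T/σ_S and passes through (μ_S, μ_T).
E[T | S=-5.2] = 9.0 + (-0.22)·(0.7/1.8)·(-5.2 − (-4.9)) = 9.0 + (-0.085556)·(-0.3) = 9.0257.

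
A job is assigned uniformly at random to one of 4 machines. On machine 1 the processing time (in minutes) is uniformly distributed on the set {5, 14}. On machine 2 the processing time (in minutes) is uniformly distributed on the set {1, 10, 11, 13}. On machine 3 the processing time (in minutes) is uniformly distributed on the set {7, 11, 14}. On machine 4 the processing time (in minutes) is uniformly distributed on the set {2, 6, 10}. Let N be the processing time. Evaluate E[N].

419/48

E[N | machine 1] = (5+14)/2 = 19/2.
E[N | machine 2] = (1+10+11+13)/4 = 35/4.
E[N | machine 3] = (7+11+14)/3 = 32/3.
E[N | machine 4] = (2+6+10)/3 = 6.
E[N] = (1/4)·(19/2) + (1/4)·(35/4) + (1/4)·(32/3) + (1/4)·(6) = 419/48.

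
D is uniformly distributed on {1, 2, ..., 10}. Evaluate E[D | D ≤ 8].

Given D ≤ 8, D is equally likely to be any of {1, 2, 3, 4, 5, 6, 7, 8}.
E[D | D ≤ 8] = (1 + 2 + 3 + 4 + 5 + 6 + 7 + 8) / 8 = 9/2.

9/2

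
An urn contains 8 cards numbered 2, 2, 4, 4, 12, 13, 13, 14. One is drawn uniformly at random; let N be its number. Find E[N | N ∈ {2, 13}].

P(N ∈ {2, 13}) = 1/2.
Σ over the event: 2·1/4 + 13·1/4 = 15/4.
E[N | N ∈ {2, 13}] = (15/4) / (1/2) = 15/2.

15/2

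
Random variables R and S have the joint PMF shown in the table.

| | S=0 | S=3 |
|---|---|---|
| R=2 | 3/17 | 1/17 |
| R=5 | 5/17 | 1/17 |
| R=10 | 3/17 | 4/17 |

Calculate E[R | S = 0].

P(S = 0) = 11/17.
Summing R·P(R=x,S=y) over the conditioning event gives 61/17.
E[R | S = 0] = (61/17) / (11/17) = 61/11.

61/11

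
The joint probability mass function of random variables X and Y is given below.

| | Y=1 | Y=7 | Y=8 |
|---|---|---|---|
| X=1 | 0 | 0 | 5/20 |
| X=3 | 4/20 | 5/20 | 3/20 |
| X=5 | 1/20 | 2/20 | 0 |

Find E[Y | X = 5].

P(X = 5) = 3/20.
Σ Y·P over the event = 1·(1/20) + 7·(2/20) = 3/4.
E[Y | X = 5] = (3/4) / (3/20) = 5.

5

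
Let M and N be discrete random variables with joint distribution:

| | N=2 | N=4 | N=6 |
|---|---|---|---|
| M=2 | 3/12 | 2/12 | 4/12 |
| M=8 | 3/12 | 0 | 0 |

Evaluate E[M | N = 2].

5

P(N = 2) = 1/2.
Summing M·P(M=x,N=y) over the conditioning event gives 5/2.
E[M | N = 2] = (5/2) / (1/2) = 5.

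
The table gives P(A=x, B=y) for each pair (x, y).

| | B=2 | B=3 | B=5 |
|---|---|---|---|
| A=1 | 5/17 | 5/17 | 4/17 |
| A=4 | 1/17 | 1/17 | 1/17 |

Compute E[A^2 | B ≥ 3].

41/11

P(B ≥ 3) = 11/17.
Σ A^2·P over the event = 1·(5/17) + 1·(4/17) + 16·(1/17) + 16·(1/17) = 41/17.
E[A^2 | B ≥ 3] = (41/17) / (11/17) = 41/11.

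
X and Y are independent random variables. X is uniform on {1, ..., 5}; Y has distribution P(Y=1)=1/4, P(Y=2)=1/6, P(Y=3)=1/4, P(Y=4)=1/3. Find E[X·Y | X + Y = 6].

P(X + Y = 6) = 1/5.
Summing XY·P(x,y) over outcomes with X + Y = 6 gives 3/2.
E[X·Y | X + Y = 6] = (3/2) / (1/5) = 15/2.

15/2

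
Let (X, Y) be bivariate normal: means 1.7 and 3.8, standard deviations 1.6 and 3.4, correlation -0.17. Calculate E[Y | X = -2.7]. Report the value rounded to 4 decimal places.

5.3895

E[Y | X=x] = μ_Y + ρ(σ_Y/σ_X)(x − μ_X) for jointly normal variables.
E[Y | X=-2.7] = 3.8 + (-0.17)·(3.4/1.6)·(-2.7 − (1.7)) = 3.8 + (-0.36125)·(-4.4) = 5.3895.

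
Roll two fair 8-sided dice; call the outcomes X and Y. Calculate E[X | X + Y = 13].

13/2

Outcomes with X + Y = 13: (5,8), (6,7), (7,6), (8,5), each with probability 1/64.
E[X | X + Y = 13] = (5 + 6 + 7 + 8) / 4 = 13/2.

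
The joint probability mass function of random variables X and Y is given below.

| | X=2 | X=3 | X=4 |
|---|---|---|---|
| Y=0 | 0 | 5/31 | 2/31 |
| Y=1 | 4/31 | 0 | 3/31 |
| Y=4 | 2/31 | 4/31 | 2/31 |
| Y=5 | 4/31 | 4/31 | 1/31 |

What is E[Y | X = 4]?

2

P(X = 4) = 8/31.
Σ Y·P over the event = 0·(2/31) + 1·(3/31) + 4·(2/31) + 5·(1/31) = 16/31.
E[Y | X = 4] = (16/31) / (8/31) = 2.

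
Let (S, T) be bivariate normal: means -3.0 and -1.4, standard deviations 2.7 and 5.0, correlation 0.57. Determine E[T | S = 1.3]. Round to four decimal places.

3.1389

The regression of T on S has slope ρ·σ_T/σ_S and passes through (μ_S, μ_T).
E[T | S=1.3] = -1.4 + (0.57)·(5.0/2.7)·(1.3 − (-3.0)) = -1.4 + (1.05556)·(4.3) = 3.1389.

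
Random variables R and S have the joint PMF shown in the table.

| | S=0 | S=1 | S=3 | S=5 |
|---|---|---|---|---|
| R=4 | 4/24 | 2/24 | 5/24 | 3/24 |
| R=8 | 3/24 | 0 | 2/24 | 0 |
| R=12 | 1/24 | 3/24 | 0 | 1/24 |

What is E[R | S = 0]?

13/2

P(S = 0) = 1/3.
Σ R·P over the event = 4·(4/24) + 8·(3/24) + 12·(1/24) = 13/6.
E[R | S = 0] = (13/6) / (1/3) = 13/2.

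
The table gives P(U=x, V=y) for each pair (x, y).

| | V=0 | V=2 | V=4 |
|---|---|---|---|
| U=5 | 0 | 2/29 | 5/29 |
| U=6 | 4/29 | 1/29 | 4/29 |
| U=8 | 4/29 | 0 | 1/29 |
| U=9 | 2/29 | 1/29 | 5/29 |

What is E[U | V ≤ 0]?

37/5

P(V ≤ 0) = 10/29.
Σ U·P over the event = 6·(4/29) + 8·(4/29) + 9·(2/29) = 74/29.
E[U | V ≤ 0] = (74/29) / (10/29) = 37/5.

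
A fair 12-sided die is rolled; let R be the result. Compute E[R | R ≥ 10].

11

Given R ≥ 10, R is equally likely to be any of {10, 11, 12}.
E[R | R ≥ 10] = (10 + 11 + 12) / 3 = 11.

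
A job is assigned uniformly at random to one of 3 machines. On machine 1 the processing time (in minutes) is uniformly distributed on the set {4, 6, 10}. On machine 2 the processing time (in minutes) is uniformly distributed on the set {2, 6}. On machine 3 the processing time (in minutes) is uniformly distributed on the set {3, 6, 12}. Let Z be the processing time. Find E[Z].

53/9

E[Z | machine 1] = (4+6+10)/3 = 20/3.
E[Z | machine 2] = (2+6)/2 = 4.
E[Z | machine 3] = (3+6+12)/3 = 7.
By the law of total expectation,
E[Z] = (1/3)·(20/3) + (1/3)·(4) + (1/3)·(7) = 53/9.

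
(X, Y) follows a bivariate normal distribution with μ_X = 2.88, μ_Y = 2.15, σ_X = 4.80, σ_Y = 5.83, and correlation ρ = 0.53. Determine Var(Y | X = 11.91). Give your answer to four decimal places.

Var(Y | X=x) = (1 − ρ²)·σ_Y².
Var(Y | X=11.91) = (5.83)²·(1 − (0.53)²) = 33.9889·0.7191 = 24.4414.

24.4414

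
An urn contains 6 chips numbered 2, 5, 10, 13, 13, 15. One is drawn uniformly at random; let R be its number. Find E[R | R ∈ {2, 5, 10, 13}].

43/5

P(R ∈ {2, 5, 10, 13}) = 5/6.
Σ over the event: 2·1/6 + 5·1/6 + 10·1/6 + 13·1/3 = 43/6.
E[R | R ∈ {2, 5, 10, 13}] = (43/6) / (5/6) = 43/5.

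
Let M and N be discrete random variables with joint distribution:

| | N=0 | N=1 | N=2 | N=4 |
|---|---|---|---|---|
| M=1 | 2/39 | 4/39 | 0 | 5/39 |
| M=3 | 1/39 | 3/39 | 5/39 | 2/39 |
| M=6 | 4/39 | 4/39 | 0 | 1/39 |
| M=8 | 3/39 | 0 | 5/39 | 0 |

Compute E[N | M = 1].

P(M = 1) = 11/39.
Summing N·P(M=x,N=y) over the conditioning event gives 8/13.
E[N | M = 1] = (8/13) / (11/39) = 24/11.

24/11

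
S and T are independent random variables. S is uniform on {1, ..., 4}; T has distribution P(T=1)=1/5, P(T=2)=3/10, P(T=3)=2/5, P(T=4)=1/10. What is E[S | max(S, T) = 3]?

P(max(S, T) = 3) = 17/40.
Summing S·P(x,y) over outcomes with max(S, T) = 3 gives 39/40.
E[S | max(S, T) = 3] = (39/40) / (17/40) = 39/17.

39/17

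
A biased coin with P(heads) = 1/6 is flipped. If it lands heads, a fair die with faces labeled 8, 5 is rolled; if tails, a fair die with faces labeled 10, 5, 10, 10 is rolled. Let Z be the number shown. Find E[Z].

67/8

E[Z | heads] = (8+5)/2 = 13/2.
E[Z | tails] = (10+5+10+10)/4 = 35/4.
E[Z] = (1/6)·(13/2) + (5/6)·(35/4) = 67/8.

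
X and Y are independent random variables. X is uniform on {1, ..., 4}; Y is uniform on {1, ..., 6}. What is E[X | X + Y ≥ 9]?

Outcomes with X + Y ≥ 9: (3,6), (4,5), (4,6), each with probability 1/24.
E[X | X + Y ≥ 9] = (3 + 4 + 4) / 3 = 11/3.

11/3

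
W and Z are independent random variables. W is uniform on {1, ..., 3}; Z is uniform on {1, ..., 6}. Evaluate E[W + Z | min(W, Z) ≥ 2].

13/2

Outcomes with min(W, Z) ≥ 2: (2,2), (2,3), (2,4), (2,5), (2,6), (3,2), (3,3), (3,4), (3,5), (3,6), each with probability 1/18.
E[W + Z | min(W, Z) ≥ 2] = (4 + 5 + 6 + 7 + 8 + 5 + 6 + 7 + 8 + 9) / 10 = 13/2.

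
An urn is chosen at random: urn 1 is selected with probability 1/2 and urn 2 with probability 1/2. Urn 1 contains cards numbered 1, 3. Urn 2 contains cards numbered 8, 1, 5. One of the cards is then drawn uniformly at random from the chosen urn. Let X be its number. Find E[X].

E[X | urn 1] = (1+3)/2 = 2.
E[X | urn 2] = (8+1+5)/3 = 14/3.
By the law of total expectation,
E[X] = (1/2)·(2) + (1/2)·(14/3) = 10/3.

10/3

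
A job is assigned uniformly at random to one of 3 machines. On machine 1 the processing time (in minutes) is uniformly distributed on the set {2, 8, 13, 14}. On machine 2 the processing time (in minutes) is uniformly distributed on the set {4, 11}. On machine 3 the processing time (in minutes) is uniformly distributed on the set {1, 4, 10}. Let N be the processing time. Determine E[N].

E[N | machine 1] = (2+8+13+14)/4 = 37/4.
E[N | machine 2] = (4+11)/2 = 15/2.
E[N | machine 3] = (1+4+10)/3 = 5.
E[N] = (1/3)·(37/4) + (1/3)·(15/2) + (1/3)·(5) = 29/4.

29/4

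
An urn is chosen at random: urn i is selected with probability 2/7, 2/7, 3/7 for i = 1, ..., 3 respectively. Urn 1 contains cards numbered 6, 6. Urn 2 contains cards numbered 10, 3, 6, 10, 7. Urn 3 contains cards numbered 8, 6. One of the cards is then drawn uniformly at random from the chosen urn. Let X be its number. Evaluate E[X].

E[X | urn 1] = (6+6)/2 = 6.
E[X | urn 2] = (10+3+6+10+7)/5 = 36/5.
E[X | urn 3] = (8+6)/2 = 7.
E[X] = (2/7)·(6) + (2/7)·(36/5) + (3/7)·(7) = 237/35.

237/35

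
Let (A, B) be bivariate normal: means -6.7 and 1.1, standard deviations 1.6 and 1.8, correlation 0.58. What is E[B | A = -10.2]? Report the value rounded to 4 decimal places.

For a bivariate normal, E[B | A=x] = μ_B + ρ·(σ_B/σ_A)·(x − μ_A).
E[B | A=-10.2] = 1.1 + (0.58)·(1.8/1.6)·(-10.2 − (-6.7)) = 1.1 + (0.6525)·(-3.5) = -1.1838.

-1.1838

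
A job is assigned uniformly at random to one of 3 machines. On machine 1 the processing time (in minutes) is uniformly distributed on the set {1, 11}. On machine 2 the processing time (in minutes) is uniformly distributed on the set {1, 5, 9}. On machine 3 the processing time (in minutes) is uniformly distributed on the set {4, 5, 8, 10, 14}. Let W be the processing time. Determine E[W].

32/5

E[W | machine 1] = (1+11)/2 = 6.
E[W | machine 2] = (1+5+9)/3 = 5.
E[W | machine 3] = (4+5+8+10+14)/5 = 41/5.
E[W] = (1/3)·(6) + (1/3)·(5) + (1/3)·(41/5) = 32/5.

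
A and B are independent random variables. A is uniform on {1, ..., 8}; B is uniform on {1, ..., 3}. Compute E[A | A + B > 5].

89/15

P(A + B > 5) = 5/8.
Summing A·P(x,y) over outcomes with A + B > 5 gives 89/24.
E[A | A + B > 5] = (89/24) / (5/8) = 89/15.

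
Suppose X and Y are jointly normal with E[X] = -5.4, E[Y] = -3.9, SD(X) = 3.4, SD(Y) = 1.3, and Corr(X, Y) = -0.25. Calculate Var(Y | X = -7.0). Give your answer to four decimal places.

Var(Y | X=x) = (1 − ρ²)·σ_Y².
Var(Y | X=-7.0) = (1.3)²·(1 − (-0.25)²) = 1.69·0.9375 = 1.5844.

1.5844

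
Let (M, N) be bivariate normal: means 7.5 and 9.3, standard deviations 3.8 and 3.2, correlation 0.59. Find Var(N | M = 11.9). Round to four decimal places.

The conditional variance in a bivariate normal is σ_N²(1 − ρ²), independent of x.
Var(N | M=11.9) = (3.2)²·(1 − (0.59)²) = 10.24·0.6519 = 6.6755.

6.6755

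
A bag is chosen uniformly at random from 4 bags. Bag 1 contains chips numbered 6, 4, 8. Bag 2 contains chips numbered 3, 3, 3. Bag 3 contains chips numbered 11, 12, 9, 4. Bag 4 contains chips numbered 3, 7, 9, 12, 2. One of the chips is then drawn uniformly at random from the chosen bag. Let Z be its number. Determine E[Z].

E[Z | bag 1] = (6+4+8)/3 = 6.
E[Z | bag 2] = (3+3+3)/3 = 3.
E[Z | bag 3] = (11+12+9+4)/4 = 9.
E[Z | bag 4] = (3+7+9+12+2)/5 = 33/5.
By the law of total expectation,
E[Z] = (1/4)·(6) + (1/4)·(3) + (1/4)·(9) + (1/4)·(33/5) = 123/20.

123/20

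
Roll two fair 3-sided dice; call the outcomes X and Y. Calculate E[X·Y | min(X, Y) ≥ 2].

P(min(X, Y) ≥ 2) = 4/9.
Summing XY·P(x,y) over outcomes with min(X, Y) ≥ 2 gives 25/9.
E[X·Y | min(X, Y) ≥ 2] = (25/9) / (4/9) = 25/4.

25/4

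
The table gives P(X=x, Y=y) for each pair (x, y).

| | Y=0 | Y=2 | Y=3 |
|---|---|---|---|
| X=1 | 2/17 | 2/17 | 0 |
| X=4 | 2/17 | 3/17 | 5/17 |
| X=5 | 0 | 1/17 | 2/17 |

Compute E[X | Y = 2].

19/6

P(Y = 2) = 6/17.
Summing X·P(X=x,Y=y) over the conditioning event gives 19/17.
E[X | Y = 2] = (19/17) / (6/17) = 19/6.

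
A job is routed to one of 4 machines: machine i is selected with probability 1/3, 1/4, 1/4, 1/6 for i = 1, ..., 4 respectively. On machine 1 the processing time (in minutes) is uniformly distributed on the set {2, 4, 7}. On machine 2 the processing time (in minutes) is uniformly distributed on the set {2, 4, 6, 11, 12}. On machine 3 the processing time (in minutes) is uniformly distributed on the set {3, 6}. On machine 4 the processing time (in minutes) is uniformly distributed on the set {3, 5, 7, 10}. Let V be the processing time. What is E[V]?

E[V | machine 1] = (2+4+7)/3 = 13/3.
E[V | machine 2] = (2+4+6+11+12)/5 = 7.
E[V | machine 3] = (3+6)/2 = 9/2.
E[V | machine 4] = (3+5+7+10)/4 = 25/4.
E[V] = (1/3)·(13/3) + (1/4)·(7) + (1/4)·(9/2) + (1/6)·(25/4) = 193/36.

193/36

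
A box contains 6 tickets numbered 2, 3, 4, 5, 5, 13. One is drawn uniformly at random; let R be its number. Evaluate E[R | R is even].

3

P(R is even) = 1/3.
Σ over the event: 2·1/6 + 4·1/6 = 1.
E[R | R is even] = (1) / (1/3) = 3.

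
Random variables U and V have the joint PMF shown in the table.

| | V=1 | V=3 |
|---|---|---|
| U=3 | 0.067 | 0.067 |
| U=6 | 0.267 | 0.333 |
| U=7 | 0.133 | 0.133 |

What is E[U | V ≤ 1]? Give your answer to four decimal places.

P(V ≤ 1) = 0.467.
Σ U·P over the event = 3·(0.067) + 6·(0.267) + 7·(0.133) = 2.734.
E[U | V ≤ 1] = (2.734) / (0.467) = 5.8544.

5.8544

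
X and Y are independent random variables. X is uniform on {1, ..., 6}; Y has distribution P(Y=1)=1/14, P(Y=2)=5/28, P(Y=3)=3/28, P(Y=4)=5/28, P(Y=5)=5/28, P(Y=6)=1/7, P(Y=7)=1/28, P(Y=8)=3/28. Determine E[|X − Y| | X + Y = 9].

P(X + Y = 9) = 1/8.
Summing |X−Y|·P(x,y) over outcomes with X + Y = 9 gives 19/56.
E[|X − Y| | X + Y = 9] = (19/56) / (1/8) = 19/7.

19/7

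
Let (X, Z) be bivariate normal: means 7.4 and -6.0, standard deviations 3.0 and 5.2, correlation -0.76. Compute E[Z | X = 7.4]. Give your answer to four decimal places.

For a bivariate normal, E[Z | X=x] = μ_Z + ρ·(σ_Z/σ_X)·(x − μ_X).
E[Z | X=7.4] = -6.0 + (-0.76)·(5.2/3.0)·(7.4 − (7.4)) = -6.0 + (-1.3173)·(0) = -6.0000.

-6.0000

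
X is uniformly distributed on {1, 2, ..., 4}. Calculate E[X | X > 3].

Given X > 3, X is equally likely to be any of {4}.
E[X | X > 3] = (4) / 1 = 4.

4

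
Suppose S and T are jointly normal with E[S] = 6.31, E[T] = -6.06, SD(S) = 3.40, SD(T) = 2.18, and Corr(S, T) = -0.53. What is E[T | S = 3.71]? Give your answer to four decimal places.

-5.1765

For a bivariate normal, E[T | S=x] = μ_T + ρ·(σ_T/σ_S)·(x − μ_S).
E[T | S=3.71] = -6.06 + (-0.53)·(2.18/3.40)·(3.71 − (6.31)) = -6.06 + (-0.33982)·(-2.6) = -5.1765.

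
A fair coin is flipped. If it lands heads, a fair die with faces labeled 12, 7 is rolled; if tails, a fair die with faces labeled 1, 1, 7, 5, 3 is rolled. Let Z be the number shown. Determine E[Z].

129/20

E[Z | heads] = (12+7)/2 = 19/2.
E[Z | tails] = (1+1+7+5+3)/5 = 17/5.
By the law of total expectation,
E[Z] = (1/2)·(19/2) + (1/2)·(17/5) = 129/20.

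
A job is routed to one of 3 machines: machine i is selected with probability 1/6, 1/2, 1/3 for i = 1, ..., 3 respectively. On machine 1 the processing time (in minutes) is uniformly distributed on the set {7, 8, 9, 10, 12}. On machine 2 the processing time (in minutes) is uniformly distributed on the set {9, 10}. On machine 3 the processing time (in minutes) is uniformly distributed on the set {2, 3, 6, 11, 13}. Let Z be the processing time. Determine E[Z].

E[Z | machine 1] = (7+8+9+10+12)/5 = 46/5.
E[Z | machine 2] = (9+10)/2 = 19/2.
E[Z | machine 3] = (2+3+6+11+13)/5 = 7.
E[Z] = (1/6)·(46/5) + (1/2)·(19/2) + (1/3)·(7) = 517/60.

517/60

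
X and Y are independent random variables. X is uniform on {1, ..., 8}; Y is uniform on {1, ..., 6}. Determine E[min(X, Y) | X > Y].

77/27

P(X > Y) = 9/16.
Summing min(X,Y)·P(x,y) over outcomes with X > Y gives 77/48.
E[min(X, Y) | X > Y] = (77/48) / (9/16) = 77/27.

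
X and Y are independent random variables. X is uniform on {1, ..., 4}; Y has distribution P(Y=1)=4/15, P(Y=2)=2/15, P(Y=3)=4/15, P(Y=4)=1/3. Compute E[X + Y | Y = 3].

11/2

P(Y = 3) = 4/15.
Summing (X+Y)·P(x,y) over outcomes with Y = 3 gives 22/15.
E[X + Y | Y = 3] = (22/15) / (4/15) = 11/2.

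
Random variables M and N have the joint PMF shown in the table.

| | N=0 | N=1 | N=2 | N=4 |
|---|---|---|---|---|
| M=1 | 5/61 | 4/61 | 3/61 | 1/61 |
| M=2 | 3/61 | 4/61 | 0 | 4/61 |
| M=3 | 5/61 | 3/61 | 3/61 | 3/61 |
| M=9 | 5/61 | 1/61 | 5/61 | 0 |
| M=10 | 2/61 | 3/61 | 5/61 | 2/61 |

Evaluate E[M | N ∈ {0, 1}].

151/35

P(N ∈ {0, 1}) = 35/61.
Summing M·P(M=x,N=y) over the conditioning event gives 151/61.
E[M | N ∈ {0, 1}] = (151/61) / (35/61) = 151/35.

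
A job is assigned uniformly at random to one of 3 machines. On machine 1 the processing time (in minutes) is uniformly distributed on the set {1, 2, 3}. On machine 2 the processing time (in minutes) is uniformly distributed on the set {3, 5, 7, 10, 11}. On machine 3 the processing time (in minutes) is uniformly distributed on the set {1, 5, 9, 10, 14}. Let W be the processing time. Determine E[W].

17/3

E[W | machine 1] = (1+2+3)/3 = 2.
E[W | machine 2] = (3+5+7+10+11)/5 = 36/5.
E[W | machine 3] = (1+5+9+10+14)/5 = 39/5.
By the law of total expectation,
E[W] = (1/3)·(2) + (1/3)·(36/5) + (1/3)·(39/5) = 17/3.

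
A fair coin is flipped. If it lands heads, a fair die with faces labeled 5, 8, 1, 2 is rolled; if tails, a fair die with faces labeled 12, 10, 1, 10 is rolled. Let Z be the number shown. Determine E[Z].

E[Z | heads] = (5+8+1+2)/4 = 4.
E[Z | tails] = (12+10+1+10)/4 = 33/4.
E[Z] = (1/2)·(4) + (1/2)·(33/4) = 49/8.

49/8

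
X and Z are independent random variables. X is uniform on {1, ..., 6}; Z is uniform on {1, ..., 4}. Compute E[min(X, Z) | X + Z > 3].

P(X + Z > 3) = 7/8.
Summing min(X,Z)·P(x,y) over outcomes with X + Z > 3 gives 47/24.
E[min(X, Z) | X + Z > 3] = (47/24) / (7/8) = 47/21.

47/21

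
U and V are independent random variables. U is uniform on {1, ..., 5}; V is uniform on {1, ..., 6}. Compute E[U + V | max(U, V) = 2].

Outcomes with max(U, V) = 2: (1,2), (2,1), (2,2), each with probability 1/30.
E[U + V | max(U, V) = 2] = (3 + 3 + 4) / 3 = 10/3.

10/3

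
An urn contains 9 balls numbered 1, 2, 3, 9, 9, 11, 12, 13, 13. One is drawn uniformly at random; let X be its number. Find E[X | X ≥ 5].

67/6

P(X ≥ 5) = 2/3.
Σ over the event: 9·2/9 + 11·1/9 + 12·1/9 + 13·2/9 = 67/9.
E[X | X ≥ 5] = (67/9) / (2/3) = 67/6.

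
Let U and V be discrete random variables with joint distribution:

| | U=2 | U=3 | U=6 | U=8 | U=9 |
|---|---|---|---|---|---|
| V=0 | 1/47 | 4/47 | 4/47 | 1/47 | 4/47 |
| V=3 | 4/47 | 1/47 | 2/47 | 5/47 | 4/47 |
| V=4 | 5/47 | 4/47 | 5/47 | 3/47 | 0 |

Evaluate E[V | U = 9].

P(U = 9) = 8/47.
Σ V·P over the event = 0·(4/47) + 3·(4/47) = 12/47.
E[V | U = 9] = (12/47) / (8/47) = 3/2.

3/2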